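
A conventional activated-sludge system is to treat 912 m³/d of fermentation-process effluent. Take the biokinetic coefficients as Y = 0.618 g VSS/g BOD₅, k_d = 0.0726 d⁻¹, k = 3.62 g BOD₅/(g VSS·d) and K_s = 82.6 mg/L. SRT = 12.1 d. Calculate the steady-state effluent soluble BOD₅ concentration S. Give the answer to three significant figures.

For a completely mixed reactor with recycle the Lawrence–McCarty relation gives S = K_s·(1 + k_d·θ_c) / [θ_c·(Y·k − k_d) − 1] = 82.6 × (1 + 0.0726 × 12.1) / [12.1 × (0.618 × 3.62 − 0.0726) − 1] = 155.2 / 25.19 = 6.159 mg/L.

S ≈ 6.16 mg/L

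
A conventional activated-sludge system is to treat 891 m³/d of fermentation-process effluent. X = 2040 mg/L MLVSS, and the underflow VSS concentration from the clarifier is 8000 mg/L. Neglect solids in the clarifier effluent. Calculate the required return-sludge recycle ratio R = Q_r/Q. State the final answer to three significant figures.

R ≈ 0.342

R = Q_r/Q = X/(X_r − X) = 2040 / (8000 − 2040) = 0.3423.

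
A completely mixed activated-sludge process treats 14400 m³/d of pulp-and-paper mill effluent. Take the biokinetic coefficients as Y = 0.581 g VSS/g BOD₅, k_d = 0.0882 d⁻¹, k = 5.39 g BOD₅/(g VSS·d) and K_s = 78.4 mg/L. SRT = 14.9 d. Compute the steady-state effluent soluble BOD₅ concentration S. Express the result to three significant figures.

From the Monod/SRT balance for a CMAS, S = K_s·(1+k_d θ_c)/[θ_c·(Y k − k_d) − 1] = 78.4 × (1 + 0.0882 × 14.9) / [14.9 × (0.581 × 5.39 − 0.0882) − 1] = 181.4 / 44.35 = 4.091 mg/L.

S ≈ 4.09 mg/L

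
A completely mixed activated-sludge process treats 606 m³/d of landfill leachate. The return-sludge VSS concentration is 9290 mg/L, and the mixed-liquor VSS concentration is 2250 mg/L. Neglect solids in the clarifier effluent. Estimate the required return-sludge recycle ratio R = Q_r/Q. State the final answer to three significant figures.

Solids balance on the clarifier gives (1+R)X = R·X_r, so R = X/(X_r − X) = 2250 / (9290 − 2250) = 0.3196.

R ≈ 0.320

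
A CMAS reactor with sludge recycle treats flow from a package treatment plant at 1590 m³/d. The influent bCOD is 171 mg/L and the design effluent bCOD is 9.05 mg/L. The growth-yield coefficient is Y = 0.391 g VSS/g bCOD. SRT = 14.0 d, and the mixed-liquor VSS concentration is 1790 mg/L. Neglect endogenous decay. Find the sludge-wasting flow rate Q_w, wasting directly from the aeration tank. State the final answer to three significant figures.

V·X = Y·Q·ΔS·θ_c gives V = 0.391 × 1590 × (171 − 9.05) × 14.0 / 1790 = 787.5 m³.
Wasting from the aeration tank: Q_w = V / θ_c = 787.5 / 14.0 = 56.25 m³/d.

Q_w ≈ 56.2 m³/d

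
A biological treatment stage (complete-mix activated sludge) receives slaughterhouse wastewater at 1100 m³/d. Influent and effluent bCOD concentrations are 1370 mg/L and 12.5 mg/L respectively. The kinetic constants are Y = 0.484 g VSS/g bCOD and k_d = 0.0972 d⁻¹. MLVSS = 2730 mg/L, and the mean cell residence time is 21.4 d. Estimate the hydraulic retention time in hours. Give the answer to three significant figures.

τ ≈ 40.1 h

Steady-state biomass mass balance: V·X·(1 + k_d·θ_c) = Y·Q·(S₀ − S)·θ_c, so V = 0.484 × 1100 × (1370 − 12.5) × 21.4 / [2730 × (1 + 0.0972 × 21.4)] = 1.55×10^7 / 8409 = 1839 m³.
HRT = V/Q = 1839 m³ / 1100 m³·d⁻¹ = 1.672 d × 24 = 40.13 h.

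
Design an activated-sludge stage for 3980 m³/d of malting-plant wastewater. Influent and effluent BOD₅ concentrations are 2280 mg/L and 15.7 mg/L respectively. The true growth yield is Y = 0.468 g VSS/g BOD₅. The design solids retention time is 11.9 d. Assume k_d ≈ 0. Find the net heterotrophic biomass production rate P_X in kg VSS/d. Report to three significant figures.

P_X ≈ 4220 kg VSS/d

With endogenous decay neglected, the observed yield equals the true yield: Y_obs = Y = 0.468 g VSS/g BOD₅.
ΔS = 2280 − 15.7 = 2264 mg/L, so the substrate removal rate is 3980 × 2264/1000 = 9012 kg BOD₅/d.
P_X = Y_obs · Q(S₀ − S) = 0.4680 × 9012 = 4218 kg VSS/d.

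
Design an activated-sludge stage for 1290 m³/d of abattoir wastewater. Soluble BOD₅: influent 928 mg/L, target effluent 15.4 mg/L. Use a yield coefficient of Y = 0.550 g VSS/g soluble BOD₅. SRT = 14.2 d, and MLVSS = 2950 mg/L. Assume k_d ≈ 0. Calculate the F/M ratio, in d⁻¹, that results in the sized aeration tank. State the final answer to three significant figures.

With k_d = 0 the design equation reduces to V = Y Q (S₀−S) θ_c / X = 0.550 × 1290 × (928 − 15.4) × 14.2 / 2950 = 3117 m³.
F/M = Q·S₀ / (V·X) = 1290 × 928 / (3117 × 2950) = 0.1302 g soluble BOD₅·(g VSS·d)⁻¹.

F/M ≈ 0.130 d⁻¹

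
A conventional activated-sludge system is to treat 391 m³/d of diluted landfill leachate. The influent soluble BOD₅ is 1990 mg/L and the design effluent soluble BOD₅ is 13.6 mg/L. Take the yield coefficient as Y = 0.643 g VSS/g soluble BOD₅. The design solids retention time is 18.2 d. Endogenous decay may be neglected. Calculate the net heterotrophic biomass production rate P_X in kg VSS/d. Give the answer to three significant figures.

With endogenous decay neglected, the observed yield equals the true yield: Y_obs = Y = 0.643 g VSS/g soluble BOD₅.
Q·(S₀ − S) = 391 × (1990 − 13.6) × 10⁻³ = 772.8 kg/d removed.
So the net sludge growth is P_X = 0.6430 × 772.8 = 496.9 kg VSS/d.

P_X ≈ 497 kg VSS/d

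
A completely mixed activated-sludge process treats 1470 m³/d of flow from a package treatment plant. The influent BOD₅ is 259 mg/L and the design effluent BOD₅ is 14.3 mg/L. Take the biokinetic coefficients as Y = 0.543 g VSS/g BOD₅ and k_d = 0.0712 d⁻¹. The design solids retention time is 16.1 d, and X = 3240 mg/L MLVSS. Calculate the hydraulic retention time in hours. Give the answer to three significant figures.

Steady-state biomass mass balance: V·X·(1 + k_d·θ_c) = Y·Q·(S₀ − S)·θ_c, so V = 0.543 × 1470 × (259 − 14.3) × 16.1 / [3240 × (1 + 0.0712 × 16.1)] = 3.14×10^6 / 6954 = 452.2 m³.
Hydraulic retention time τ = V/Q = 452.2 / 1470 = 0.3076 d = 7.383 h.

τ ≈ 7.38 h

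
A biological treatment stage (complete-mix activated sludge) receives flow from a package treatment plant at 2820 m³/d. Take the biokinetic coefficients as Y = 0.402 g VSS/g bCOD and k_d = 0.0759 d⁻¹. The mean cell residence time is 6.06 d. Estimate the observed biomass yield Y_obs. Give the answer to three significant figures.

Correct the yield for decay: Y_obs = Y/(1 + k_d θ_c) = 0.402 / (1 + 0.0759 × 6.06) = 0.402 / 1.460 = 0.2754.

Y_obs ≈ 0.275 g VSS/g bCOD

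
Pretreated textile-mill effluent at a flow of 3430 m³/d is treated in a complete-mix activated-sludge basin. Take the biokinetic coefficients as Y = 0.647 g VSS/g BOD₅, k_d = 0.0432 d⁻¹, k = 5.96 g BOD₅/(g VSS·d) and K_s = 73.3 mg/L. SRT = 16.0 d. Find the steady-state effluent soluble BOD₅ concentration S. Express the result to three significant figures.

S ≈ 2.07 mg/L

For a completely mixed reactor with recycle the Lawrence–McCarty relation gives S = K_s·(1 + k_d·θ_c) / [θ_c·(Y·k − k_d) − 1] = 73.3 × (1 + 0.0432 × 16.0) / [16.0 × (0.647 × 5.96 − 0.0432) − 1] = 124.0 / 60.01 = 2.066 mg/L.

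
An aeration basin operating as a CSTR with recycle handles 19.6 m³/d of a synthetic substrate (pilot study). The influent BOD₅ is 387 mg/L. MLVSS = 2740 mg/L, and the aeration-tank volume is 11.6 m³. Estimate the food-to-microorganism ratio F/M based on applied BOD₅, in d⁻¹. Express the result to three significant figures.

Food-to-microorganism ratio F/M = Q S₀ / (V X) = 19.6 × 387 / (11.60 × 2740) = 0.2386 d⁻¹.

F/M ≈ 0.239 d⁻¹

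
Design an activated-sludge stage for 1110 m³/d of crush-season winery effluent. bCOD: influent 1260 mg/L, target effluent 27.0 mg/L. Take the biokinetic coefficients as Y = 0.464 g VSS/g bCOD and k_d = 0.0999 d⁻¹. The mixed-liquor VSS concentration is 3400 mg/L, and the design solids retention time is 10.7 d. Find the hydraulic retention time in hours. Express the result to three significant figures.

Steady-state biomass mass balance: V·X·(1 + k_d·θ_c) = Y·Q·(S₀ − S)·θ_c, so V = 0.464 × 1110 × (1260 − 27.0) × 10.7 / [3400 × (1 + 0.0999 × 10.7)] = 6.79×10^6 / 7034 = 966.0 m³.
HRT = V/Q = 966.0 m³ / 1110 m³·d⁻¹ = 0.8702 d × 24 = 20.89 h.

τ ≈ 20.9 h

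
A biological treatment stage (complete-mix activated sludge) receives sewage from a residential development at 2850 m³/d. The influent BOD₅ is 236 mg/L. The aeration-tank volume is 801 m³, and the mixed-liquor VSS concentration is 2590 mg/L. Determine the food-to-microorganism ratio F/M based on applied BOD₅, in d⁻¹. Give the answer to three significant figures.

F/M ≈ 0.324 d⁻¹

F/M = applied load / biomass = Q·S₀/(V·X) = 2850 × 236 / (801.0 × 2590) = 0.3242 d⁻¹.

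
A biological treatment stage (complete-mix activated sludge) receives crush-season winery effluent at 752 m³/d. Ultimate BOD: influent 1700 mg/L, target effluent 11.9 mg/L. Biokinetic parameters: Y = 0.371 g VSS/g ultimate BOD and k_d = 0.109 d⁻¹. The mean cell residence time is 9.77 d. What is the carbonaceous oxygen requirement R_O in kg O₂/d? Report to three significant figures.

R_O ≈ 946 kg O₂/d

Observed yield with endogenous decay: Y_obs = Y / (1 + k_d·θ_c) = 0.371 / (1 + 0.109 × 9.77) = 0.371 / 2.065 = 0.1797 g VSS/g ultimate BOD.
ΔS = 1700 − 11.9 = 1688 mg/L, so the substrate removal rate is 752 × 1688/1000 = 1269 kg ultimate BOD/d.
Net sludge production P_X = 0.1797 × 1269 = 228.1 kg VSS/d.
R_O = Q·(S₀ − S) − 1.42·P_X = 1269 − 1.42 × 228.1 = 945.6 kg O₂/d.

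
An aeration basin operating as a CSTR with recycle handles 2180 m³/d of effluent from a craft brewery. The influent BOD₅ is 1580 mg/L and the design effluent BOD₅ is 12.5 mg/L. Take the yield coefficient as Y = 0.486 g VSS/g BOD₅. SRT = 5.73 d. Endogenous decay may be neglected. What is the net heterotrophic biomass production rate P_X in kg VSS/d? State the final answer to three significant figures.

P_X ≈ 1660 kg VSS/d

With endogenous decay neglected, the observed yield equals the true yield: Y_obs = Y = 0.486 g VSS/g BOD₅.
ΔS = 1580 − 12.5 = 1568 mg/L, so the substrate removal rate is 2180 × 1568/1000 = 3417 kg BOD₅/d.
So the net sludge growth is P_X = 0.4860 × 3417 = 1661 kg VSS/d.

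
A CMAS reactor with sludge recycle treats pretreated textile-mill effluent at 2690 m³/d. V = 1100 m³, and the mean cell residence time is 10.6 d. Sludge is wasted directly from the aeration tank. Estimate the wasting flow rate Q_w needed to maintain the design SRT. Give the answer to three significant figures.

With mixed-liquor wasting, θ_c = V/Q_w, so Q_w = V/θ_c = 1100/10.6 = 103.8 m³/d.

Q_w ≈ 104 m³/d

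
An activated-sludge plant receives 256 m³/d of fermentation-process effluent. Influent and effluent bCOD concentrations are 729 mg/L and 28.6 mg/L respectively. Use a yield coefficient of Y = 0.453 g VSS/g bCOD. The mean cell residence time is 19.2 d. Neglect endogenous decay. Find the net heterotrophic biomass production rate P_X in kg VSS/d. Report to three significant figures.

P_X ≈ 81.2 kg VSS/d

With endogenous decay neglected, the observed yield equals the true yield: Y_obs = Y = 0.453 g VSS/g bCOD.
Q·(S₀ − S) = 256 × (729 − 28.6) × 10⁻³ = 179.3 kg/d removed.
P_X = Y_obs · Q(S₀ − S) = 0.4530 × 179.3 = 81.22 kg VSS/d.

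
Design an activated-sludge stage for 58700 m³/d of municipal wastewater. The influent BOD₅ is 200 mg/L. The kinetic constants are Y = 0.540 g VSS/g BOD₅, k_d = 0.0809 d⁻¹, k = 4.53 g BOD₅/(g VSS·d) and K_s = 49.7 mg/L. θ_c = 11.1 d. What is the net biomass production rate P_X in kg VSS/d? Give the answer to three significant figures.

P_X ≈ 3280 kg VSS/d

From the Monod/SRT balance for a CMAS, S = K_s·(1+k_d θ_c)/[θ_c·(Y k − k_d) − 1] = 49.7 × (1 + 0.0809 × 11.1) / [11.1 × (0.540 × 4.53 − 0.0809) − 1] = 94.33 / 25.25 = 3.735 mg/L.
Observed yield with endogenous decay: Y_obs = Y / (1 + k_d·θ_c) = 0.540 / (1 + 0.0809 × 11.1) = 0.540 / 1.898 = 0.2845 g VSS/g BOD₅.
Substrate removed = Q·(S₀ − S) = 58700 m³/d × (200 − 3.74) g/m³ = 1.15×10^7 g/d = 11520 kg/d.
P_X = Y_obs · Q(S₀ − S) = 0.2845 × 11520 = 3278 kg VSS/d.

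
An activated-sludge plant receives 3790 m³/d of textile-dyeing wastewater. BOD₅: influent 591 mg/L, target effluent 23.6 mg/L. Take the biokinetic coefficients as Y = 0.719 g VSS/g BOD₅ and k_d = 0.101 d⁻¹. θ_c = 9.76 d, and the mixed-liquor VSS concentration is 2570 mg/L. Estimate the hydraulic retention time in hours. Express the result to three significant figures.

τ ≈ 18.7 h

From the SRT design equation V = Y Q (S₀−S) θ_c / [X (1 + k_d θ_c)] = 0.719 × 3790 × (591 − 23.6) × 9.76 / [2570 × (1 + 0.101 × 9.76)] = 1.51×10^7 / 5103 = 2957 m³.
τ = V/Q = 2957/3790 = 0.7802 d, or 18.72 h.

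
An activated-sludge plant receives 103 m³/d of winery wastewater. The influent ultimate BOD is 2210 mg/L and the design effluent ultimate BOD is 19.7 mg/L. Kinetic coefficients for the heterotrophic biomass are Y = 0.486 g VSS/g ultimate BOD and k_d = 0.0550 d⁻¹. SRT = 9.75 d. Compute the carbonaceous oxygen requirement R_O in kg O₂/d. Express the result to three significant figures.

Y_obs = Y / (1 + k_d θ_c) = 0.486 / (1 + 0.0550 × 9.75) = 0.486 / 1.536 = 0.3164.
Mass of ultimate BOD removed per day: Q(S₀ − S) = 103 × 2190 g/m³ = 225.6 kg/d.
Net sludge production P_X = 0.3164 × 225.6 = 71.37 kg VSS/d.
R_O = Q·ΔS − 1.42 P_X = 225.6 − 101.3 = 124.3 kg O₂/d.

R_O ≈ 124 kg O₂/d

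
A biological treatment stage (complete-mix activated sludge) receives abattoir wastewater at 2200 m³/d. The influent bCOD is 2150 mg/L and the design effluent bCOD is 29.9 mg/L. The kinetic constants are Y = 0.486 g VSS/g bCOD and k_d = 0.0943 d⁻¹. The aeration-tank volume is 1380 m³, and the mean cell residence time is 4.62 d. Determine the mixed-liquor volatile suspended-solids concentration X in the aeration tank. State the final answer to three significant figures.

X ≈ 5290 mg/L

Solving the biomass balance for X: X = Y Q (S₀−S) θ_c / [V (1+k_d θ_c)] = 0.486 × 2200 × (2150 − 29.9) × 4.62 / [1380 × (1 + 0.0943 × 4.62)] = 5286 mg/L.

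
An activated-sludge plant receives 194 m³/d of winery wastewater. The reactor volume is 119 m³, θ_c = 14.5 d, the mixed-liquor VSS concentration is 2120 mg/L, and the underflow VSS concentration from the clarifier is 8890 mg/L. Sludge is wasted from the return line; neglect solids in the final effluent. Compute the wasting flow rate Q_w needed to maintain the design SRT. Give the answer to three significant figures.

Q_w = (V·X)/(θ_c X_r) = 119.0 × 2120 / (14.5 × 8890) = 1.957 m³/d.

Q_w ≈ 1.96 m³/d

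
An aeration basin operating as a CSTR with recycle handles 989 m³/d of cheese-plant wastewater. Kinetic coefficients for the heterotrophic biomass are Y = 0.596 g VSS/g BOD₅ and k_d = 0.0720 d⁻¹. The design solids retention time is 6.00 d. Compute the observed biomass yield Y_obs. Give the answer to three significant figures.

Y_obs ≈ 0.416 g VSS/g BOD₅

Y_obs = Y / (1 + k_d θ_c) = 0.596 / (1 + 0.0720 × 6.00) = 0.596 / 1.432 = 0.4162.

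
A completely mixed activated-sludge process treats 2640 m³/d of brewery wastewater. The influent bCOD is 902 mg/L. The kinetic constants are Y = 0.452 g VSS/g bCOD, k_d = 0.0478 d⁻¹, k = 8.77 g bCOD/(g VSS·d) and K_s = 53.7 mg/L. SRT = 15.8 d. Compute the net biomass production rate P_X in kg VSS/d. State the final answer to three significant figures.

P_X ≈ 612 kg VSS/d

For a completely mixed reactor with recycle the Lawrence–McCarty relation gives S = K_s·(1 + k_d·θ_c) / [θ_c·(Y·k − k_d) − 1] = 53.7 × (1 + 0.0478 × 15.8) / [15.8 × (0.452 × 8.77 − 0.0478) − 1] = 94.26 / 60.88 = 1.548 mg/L.
Observed yield with endogenous decay: Y_obs = Y / (1 + k_d·θ_c) = 0.452 / (1 + 0.0478 × 15.8) = 0.452 / 1.755 = 0.2575 g VSS/g bCOD.
Mass of bCOD removed per day: Q(S₀ − S) = 2640 × 900.5 g/m³ = 2377 kg/d.
Biomass produced: P_X = Y_obs·Q·ΔS = 0.2575 × 2377 ≈ 612.2 kg VSS/d.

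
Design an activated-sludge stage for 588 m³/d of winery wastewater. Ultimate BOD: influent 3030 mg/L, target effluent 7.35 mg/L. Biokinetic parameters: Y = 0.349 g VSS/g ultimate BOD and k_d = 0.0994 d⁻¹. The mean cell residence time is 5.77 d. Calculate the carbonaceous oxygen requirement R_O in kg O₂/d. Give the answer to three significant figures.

Y_obs = Y / (1 + k_d θ_c) = 0.349 / (1 + 0.0994 × 5.77) = 0.349 / 1.574 = 0.2218.
Mass of ultimate BOD removed per day: Q(S₀ − S) = 588 × 3023 g/m³ = 1777 kg/d.
P_X = Y_obs·Q·(S₀ − S) = 0.2218 × 1777 = 394.2 kg VSS/d.
Carbonaceous O₂ demand = substrate oxidised − cell-mass equivalent = 1777 − 1.42 × 394.2 = 1218 kg O₂/d.

R_O ≈ 1220 kg O₂/d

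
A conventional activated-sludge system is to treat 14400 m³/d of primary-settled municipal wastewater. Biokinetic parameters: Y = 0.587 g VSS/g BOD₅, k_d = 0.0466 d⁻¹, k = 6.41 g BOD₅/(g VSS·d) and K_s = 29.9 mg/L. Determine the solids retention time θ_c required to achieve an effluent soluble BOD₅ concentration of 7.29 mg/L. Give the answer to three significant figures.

θ_c ≈ 1.45 d

From 1/θ_c = Y·k·S/(K_s + S) − k_d: Y·k·S/(K_s+S) = 0.587 × 6.41 × 7.29 / (29.9 + 7.29) = 0.7376 d⁻¹.
Then 1/θ_c = μ − k_d = 0.7376 − 0.0466 = 0.6910 d⁻¹, giving θ_c = 1.447 d.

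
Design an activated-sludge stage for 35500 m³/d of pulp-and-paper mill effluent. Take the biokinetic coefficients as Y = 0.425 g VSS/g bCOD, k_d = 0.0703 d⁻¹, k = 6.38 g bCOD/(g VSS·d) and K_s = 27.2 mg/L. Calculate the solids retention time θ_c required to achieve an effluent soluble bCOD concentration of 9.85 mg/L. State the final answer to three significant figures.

θ_c ≈ 1.54 d

From 1/θ_c = Y·k·S/(K_s + S) − k_d: Y·k·S/(K_s+S) = 0.425 × 6.38 × 9.85 / (27.2 + 9.85) = 0.7209 d⁻¹.
Then 1/θ_c = μ − k_d = 0.7209 − 0.0703 = 0.6506 d⁻¹, giving θ_c = 1.537 d.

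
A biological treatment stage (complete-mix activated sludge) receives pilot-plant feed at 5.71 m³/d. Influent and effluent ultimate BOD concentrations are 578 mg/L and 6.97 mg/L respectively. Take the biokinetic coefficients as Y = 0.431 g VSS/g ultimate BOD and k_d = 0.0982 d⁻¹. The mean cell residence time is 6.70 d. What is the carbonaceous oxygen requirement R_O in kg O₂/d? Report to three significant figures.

R_O ≈ 2.06 kg O₂/d

The observed yield is Y_obs = Y/(1 + k_d·θ_c) = 0.431 / (1 + 0.0982 × 6.70) = 0.431 / 1.658 = 0.2600 g VSS per g ultimate BOD removed.
ΔS = 578 − 6.97 = 571.0 mg/L, so the substrate removal rate is 5.71 × 571.0/1000 = 3.261 kg ultimate BOD/d.
P_X = Y_obs·Q·(S₀ − S) = 0.2600 × 3.261 = 0.8476 kg VSS/d.
R_O = Q·(S₀ − S) − 1.42·P_X = 3.261 − 1.42 × 0.8476 = 2.057 kg O₂/d.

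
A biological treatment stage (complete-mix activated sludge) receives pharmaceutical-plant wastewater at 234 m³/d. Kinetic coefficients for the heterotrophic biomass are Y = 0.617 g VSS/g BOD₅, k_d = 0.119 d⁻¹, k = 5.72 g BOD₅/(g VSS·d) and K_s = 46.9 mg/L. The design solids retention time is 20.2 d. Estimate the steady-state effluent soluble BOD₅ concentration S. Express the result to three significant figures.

For a completely mixed reactor with recycle the Lawrence–McCarty relation gives S = K_s·(1 + k_d·θ_c) / [θ_c·(Y·k − k_d) − 1] = 46.9 × (1 + 0.119 × 20.2) / [20.2 × (0.617 × 5.72 − 0.119) − 1] = 159.6 / 67.89 = 2.352 mg/L.

S ≈ 2.35 mg/L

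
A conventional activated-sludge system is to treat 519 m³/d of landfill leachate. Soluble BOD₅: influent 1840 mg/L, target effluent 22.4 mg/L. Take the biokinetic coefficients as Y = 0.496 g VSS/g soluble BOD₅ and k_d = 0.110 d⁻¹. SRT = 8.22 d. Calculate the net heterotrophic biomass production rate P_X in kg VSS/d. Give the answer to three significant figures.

P_X ≈ 246 kg VSS/d

Correct the yield for decay: Y_obs = Y/(1 + k_d θ_c) = 0.496 / (1 + 0.110 × 8.22) = 0.496 / 1.904 = 0.2605.
ΔS = 1840 − 22.4 = 1818 mg/L, so the substrate removal rate is 519 × 1818/1000 = 943.3 kg soluble BOD₅/d.
So the net sludge growth is P_X = 0.2605 × 943.3 = 245.7 kg VSS/d.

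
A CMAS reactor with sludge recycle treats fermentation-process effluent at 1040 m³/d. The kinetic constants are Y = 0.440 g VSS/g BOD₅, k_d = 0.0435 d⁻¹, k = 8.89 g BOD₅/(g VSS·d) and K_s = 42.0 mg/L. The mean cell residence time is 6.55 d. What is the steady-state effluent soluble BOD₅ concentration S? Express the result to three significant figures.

From the Monod/SRT balance for a CMAS, S = K_s·(1+k_d θ_c)/[θ_c·(Y k − k_d) − 1] = 42.0 × (1 + 0.0435 × 6.55) / [6.55 × (0.440 × 8.89 − 0.0435) − 1] = 53.97 / 24.34 = 2.218 mg/L.

S ≈ 2.22 mg/L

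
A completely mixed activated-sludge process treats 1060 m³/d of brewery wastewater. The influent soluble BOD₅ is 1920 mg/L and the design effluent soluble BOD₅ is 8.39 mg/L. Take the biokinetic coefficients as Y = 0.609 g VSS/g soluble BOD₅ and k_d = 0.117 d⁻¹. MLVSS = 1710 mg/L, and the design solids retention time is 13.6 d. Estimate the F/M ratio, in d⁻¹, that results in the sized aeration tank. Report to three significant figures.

Rearranging the biomass balance for a CMAS with decay, V = Y·Q·ΔS·θ_c / [X·(1+k_d θ_c)] = 0.609 × 1060 × (1920 − 8.39) × 13.6 / [1710 × (1 + 0.117 × 13.6)] = 1.68×10^7 / 4431 = 3788 m³.
F/M = applied load / biomass = Q·S₀/(V·X) = 1060 × 1920 / (3788 × 1710) = 0.3142 d⁻¹.

F/M ≈ 0.314 d⁻¹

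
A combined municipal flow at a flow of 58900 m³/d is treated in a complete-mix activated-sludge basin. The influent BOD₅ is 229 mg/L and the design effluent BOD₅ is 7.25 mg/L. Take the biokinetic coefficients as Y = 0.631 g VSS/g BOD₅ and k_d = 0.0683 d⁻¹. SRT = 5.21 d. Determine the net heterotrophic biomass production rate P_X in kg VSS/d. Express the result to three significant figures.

P_X ≈ 6080 kg VSS/d

Correct the yield for decay: Y_obs = Y/(1 + k_d θ_c) = 0.631 / (1 + 0.0683 × 5.21) = 0.631 / 1.356 = 0.4654.
Substrate removed = Q·(S₀ − S) = 58900 m³/d × (229 − 7.25) g/m³ = 1.31×10^7 g/d = 13061 kg/d.
P_X = Y_obs · Q(S₀ − S) = 0.4654 × 13061 = 6079 kg VSS/d.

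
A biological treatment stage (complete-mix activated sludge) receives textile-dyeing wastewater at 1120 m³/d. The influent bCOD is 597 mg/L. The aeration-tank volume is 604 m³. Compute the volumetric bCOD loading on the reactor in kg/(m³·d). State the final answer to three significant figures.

L_v = Q S₀ / V = 1120 × 597 × 10⁻³ / 604.0 = 1.107 kg/(m³·d).

L_v ≈ 1.11 kg bCOD/(m³·d)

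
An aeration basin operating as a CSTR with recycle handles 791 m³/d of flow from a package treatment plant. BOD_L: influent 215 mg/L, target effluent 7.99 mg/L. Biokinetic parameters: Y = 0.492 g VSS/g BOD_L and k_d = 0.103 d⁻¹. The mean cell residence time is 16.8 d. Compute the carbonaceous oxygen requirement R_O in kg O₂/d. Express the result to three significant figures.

R_O ≈ 122 kg O₂/d

Y_obs = Y / (1 + k_d θ_c) = 0.492 / (1 + 0.103 × 16.8) = 0.492 / 2.730 = 0.1802.
ΔS = 215 − 7.99 = 207.0 mg/L, so the substrate removal rate is 791 × 207.0/1000 = 163.7 kg BOD_L/d.
P_X = Y_obs·Q·(S₀ − S) = 0.1802 × 163.7 = 29.51 kg VSS/d.
Carbonaceous O₂ demand = substrate oxidised − cell-mass equivalent = 163.7 − 1.42 × 29.51 = 121.8 kg O₂/d.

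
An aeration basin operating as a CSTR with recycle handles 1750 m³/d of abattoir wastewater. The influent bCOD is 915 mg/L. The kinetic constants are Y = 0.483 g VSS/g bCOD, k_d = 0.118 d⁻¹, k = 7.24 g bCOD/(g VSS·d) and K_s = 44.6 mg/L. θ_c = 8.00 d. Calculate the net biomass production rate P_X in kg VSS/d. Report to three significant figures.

P_X ≈ 396 kg VSS/d

Effluent substrate depends only on kinetics and SRT: S = K_s(1 + k_d θ_c) / [θ_c(Yk − k_d) − 1] = 44.6 × (1 + 0.118 × 8.00) / [8.00 × (0.483 × 7.24 − 0.118) − 1] = 86.70 / 26.03 = 3.331 mg/L.
Y_obs = Y / (1 + k_d θ_c) = 0.483 / (1 + 0.118 × 8.00) = 0.483 / 1.944 = 0.2485.
ΔS = 915 − 3.33 = 911.7 mg/L, so the substrate removal rate is 1750 × 911.7/1000 = 1595 kg bCOD/d.
Net biomass production P_X = Y_obs × Q·(S₀ − S) = 0.2485 × 1595 = 396.4 kg VSS/d.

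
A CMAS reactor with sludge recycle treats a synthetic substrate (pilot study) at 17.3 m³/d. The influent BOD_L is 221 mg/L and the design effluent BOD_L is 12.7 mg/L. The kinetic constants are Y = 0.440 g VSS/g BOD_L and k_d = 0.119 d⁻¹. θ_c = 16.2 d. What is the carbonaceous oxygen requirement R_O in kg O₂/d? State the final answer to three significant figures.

R_O ≈ 2.83 kg O₂/d

Observed yield with endogenous decay: Y_obs = Y / (1 + k_d·θ_c) = 0.440 / (1 + 0.119 × 16.2) = 0.440 / 2.928 = 0.1503 g VSS/g BOD_L.
ΔS = 221 − 12.7 = 208.3 mg/L, so the substrate removal rate is 17.3 × 208.3/1000 = 3.604 kg BOD_L/d.
Biomass synthesised: P_X = Y_obs × 3.604 = 0.5416 kg VSS/d.
Carbonaceous O₂ demand = substrate oxidised − cell-mass equivalent = 3.604 − 1.42 × 0.5416 = 2.835 kg O₂/d.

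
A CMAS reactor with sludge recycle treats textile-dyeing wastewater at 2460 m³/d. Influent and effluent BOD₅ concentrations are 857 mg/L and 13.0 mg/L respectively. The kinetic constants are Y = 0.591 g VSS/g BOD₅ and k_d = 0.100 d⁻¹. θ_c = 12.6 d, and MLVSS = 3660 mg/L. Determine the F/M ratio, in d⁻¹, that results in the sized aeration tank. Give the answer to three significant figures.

F/M ≈ 0.308 d⁻¹

From the SRT design equation V = Y Q (S₀−S) θ_c / [X (1 + k_d θ_c)] = 0.591 × 2460 × (857 − 13.0) × 12.6 / [3660 × (1 + 0.100 × 12.6)] = 1.55×10^7 / 8272 = 1869 m³.
F/M = applied load / biomass = Q·S₀/(V·X) = 2460 × 857 / (1869 × 3660) = 0.3082 d⁻¹.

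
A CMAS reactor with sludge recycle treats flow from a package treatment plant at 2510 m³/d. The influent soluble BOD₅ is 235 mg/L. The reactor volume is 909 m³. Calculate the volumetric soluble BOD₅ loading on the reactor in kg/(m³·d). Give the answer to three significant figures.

L_v ≈ 0.649 kg soluble BOD₅/(m³·d)

Applied soluble BOD₅ load per unit volume = Q·S₀/V = (2510 × 235/1000)/909.0 = 0.6489 kg soluble BOD₅·m⁻³·d⁻¹.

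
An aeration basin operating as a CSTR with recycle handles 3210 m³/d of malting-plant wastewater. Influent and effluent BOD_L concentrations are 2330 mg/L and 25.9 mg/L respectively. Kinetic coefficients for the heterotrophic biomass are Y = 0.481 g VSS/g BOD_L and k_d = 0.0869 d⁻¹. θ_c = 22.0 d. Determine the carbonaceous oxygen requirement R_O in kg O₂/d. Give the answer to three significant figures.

Y_obs = Y / (1 + k_d θ_c) = 0.481 / (1 + 0.0869 × 22.0) = 0.481 / 2.912 = 0.1652.
Mass of BOD_L removed per day: Q(S₀ − S) = 3210 × 2304 g/m³ = 7396 kg/d.
P_X = Y_obs·Q·(S₀ − S) = 0.1652 × 7396 = 1222 kg VSS/d.
R_O = Q·(S₀ − S) − 1.42·P_X = 7396 − 1.42 × 1222 = 5661 kg O₂/d.

R_O ≈ 5660 kg O₂/d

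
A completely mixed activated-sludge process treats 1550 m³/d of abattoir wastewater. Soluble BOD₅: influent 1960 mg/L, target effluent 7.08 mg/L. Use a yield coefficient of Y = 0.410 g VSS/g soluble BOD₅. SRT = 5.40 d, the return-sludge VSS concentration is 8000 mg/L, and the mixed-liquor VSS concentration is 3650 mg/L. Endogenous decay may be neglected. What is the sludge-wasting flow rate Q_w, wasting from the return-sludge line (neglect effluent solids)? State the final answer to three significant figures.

Q_w ≈ 155 m³/d

With k_d = 0 the design equation reduces to V = Y Q (S₀−S) θ_c / X = 0.410 × 1550 × (1960 − 7.08) × 5.40 / 3650 = 1836 m³.
Wasting from the return line (neglecting effluent solids): Q_w = V·X / (θ_c·X_r) = 1836 × 3650 / (5.40 × 8000) = 155.1 m³/d.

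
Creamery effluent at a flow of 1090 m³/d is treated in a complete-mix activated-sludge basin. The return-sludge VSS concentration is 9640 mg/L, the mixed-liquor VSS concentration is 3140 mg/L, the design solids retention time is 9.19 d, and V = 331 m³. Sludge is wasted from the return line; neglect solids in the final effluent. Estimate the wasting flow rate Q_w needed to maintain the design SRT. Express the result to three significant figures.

Wasting from the return line (neglecting effluent solids): Q_w = V·X / (θ_c·X_r) = 331.0 × 3140 / (9.19 × 9640) = 11.73 m³/d.

Q_w ≈ 11.7 m³/d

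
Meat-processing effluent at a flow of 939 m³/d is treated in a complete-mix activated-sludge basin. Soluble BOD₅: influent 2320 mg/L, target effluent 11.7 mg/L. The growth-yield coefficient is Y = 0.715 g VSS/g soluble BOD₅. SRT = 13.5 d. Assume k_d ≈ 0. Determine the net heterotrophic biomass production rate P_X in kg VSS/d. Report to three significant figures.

Since k_d ≈ 0, Y_obs = Y = 0.715 g VSS/g soluble BOD₅.
ΔS = 2320 − 11.7 = 2308 mg/L, so the substrate removal rate is 939 × 2308/1000 = 2167 kg soluble BOD₅/d.
Net biomass production P_X = Y_obs × Q·(S₀ − S) = 0.7150 × 2167 = 1550 kg VSS/d.

P_X ≈ 1550 kg VSS/d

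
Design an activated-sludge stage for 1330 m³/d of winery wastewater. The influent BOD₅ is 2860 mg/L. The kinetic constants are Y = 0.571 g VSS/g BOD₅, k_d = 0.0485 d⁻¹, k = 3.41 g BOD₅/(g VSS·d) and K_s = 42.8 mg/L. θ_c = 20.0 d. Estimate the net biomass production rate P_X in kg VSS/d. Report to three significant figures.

For a completely mixed reactor with recycle the Lawrence–McCarty relation gives S = K_s·(1 + k_d·θ_c) / [θ_c·(Y·k − k_d) − 1] = 42.8 × (1 + 0.0485 × 20.0) / [20.0 × (0.571 × 3.41 − 0.0485) − 1] = 84.32 / 36.97 = 2.281 mg/L.
The observed yield is Y_obs = Y/(1 + k_d·θ_c) = 0.571 / (1 + 0.0485 × 20.0) = 0.571 / 1.970 = 0.2898 g VSS per g BOD₅ removed.
Substrate removed = Q·(S₀ − S) = 1330 m³/d × (2860 − 2.28) g/m³ = 3.8×10^6 g/d = 3801 kg/d.
So the net sludge growth is P_X = 0.2898 × 3801 = 1102 kg VSS/d.

P_X ≈ 1100 kg VSS/d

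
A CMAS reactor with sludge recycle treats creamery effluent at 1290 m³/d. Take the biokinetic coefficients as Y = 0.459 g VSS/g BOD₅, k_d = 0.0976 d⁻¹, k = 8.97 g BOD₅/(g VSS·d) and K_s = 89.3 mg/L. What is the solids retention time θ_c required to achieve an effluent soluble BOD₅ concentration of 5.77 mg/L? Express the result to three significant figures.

Specific growth rate at S = 5.77 mg/L: μ = YkS/(K_s+S) = 0.459·8.97·5.77/(89.3+5.77) = 0.2499 d⁻¹.
Then 1/θ_c = μ − k_d = 0.2499 − 0.0976 = 0.1523 d⁻¹, giving θ_c = 6.567 d.

θ_c ≈ 6.57 d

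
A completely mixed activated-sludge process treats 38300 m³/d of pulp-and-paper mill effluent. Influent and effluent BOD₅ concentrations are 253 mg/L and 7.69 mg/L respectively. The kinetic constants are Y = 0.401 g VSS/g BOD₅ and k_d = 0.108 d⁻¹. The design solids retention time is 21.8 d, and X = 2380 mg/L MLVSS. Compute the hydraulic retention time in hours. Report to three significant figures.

τ ≈ 6.45 h

Steady-state biomass mass balance: V·X·(1 + k_d·θ_c) = Y·Q·(S₀ − S)·θ_c, so V = 0.401 × 38300 × (253 − 7.69) × 21.8 / [2380 × (1 + 0.108 × 21.8)] = 8.21×10^7 / 7983 = 10288 m³.
Hydraulic retention time τ = V/Q = 10288 / 38300 = 0.2686 d = 6.447 h.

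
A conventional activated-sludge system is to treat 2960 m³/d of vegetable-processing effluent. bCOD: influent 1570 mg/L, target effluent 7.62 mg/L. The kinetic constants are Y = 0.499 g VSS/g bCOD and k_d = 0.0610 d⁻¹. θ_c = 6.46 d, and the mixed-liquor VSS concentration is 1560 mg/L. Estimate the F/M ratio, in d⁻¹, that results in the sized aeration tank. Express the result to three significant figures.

Steady-state biomass mass balance: V·X·(1 + k_d·θ_c) = Y·Q·(S₀ − S)·θ_c, so V = 0.499 × 2960 × (1570 − 7.62) × 6.46 / [1560 × (1 + 0.0610 × 6.46)] = 1.49×10^7 / 2175 = 6855 m³.
F/M = applied load / biomass = Q·S₀/(V·X) = 2960 × 1570 / (6855 × 1560) = 0.4346 d⁻¹.

F/M ≈ 0.435 d⁻¹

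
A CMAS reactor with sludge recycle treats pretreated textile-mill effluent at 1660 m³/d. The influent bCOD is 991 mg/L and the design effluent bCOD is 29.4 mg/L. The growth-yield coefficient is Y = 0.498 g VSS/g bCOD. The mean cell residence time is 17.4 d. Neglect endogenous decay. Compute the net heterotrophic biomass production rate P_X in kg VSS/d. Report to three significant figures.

P_X ≈ 795 kg VSS/d

With endogenous decay neglected, the observed yield equals the true yield: Y_obs = Y = 0.498 g VSS/g bCOD.
Q·(S₀ − S) = 1660 × (991 − 29.4) × 10⁻³ = 1596 kg/d removed.
Biomass produced: P_X = Y_obs·Q·ΔS = 0.4980 × 1596 ≈ 794.9 kg VSS/d.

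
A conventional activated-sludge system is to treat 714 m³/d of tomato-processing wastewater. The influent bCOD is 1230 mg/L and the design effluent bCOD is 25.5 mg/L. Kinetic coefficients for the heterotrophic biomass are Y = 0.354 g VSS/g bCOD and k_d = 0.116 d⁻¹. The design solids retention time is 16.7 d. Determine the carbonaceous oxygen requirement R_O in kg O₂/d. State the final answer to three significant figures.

The observed yield is Y_obs = Y/(1 + k_d·θ_c) = 0.354 / (1 + 0.116 × 16.7) = 0.354 / 2.937 = 0.1205 g VSS per g bCOD removed.
ΔS = 1230 − 25.5 = 1204 mg/L, so the substrate removal rate is 714 × 1204/1000 = 860.0 kg bCOD/d.
Net sludge production P_X = 0.1205 × 860.0 = 103.7 kg VSS/d.
Carbonaceous O₂ demand = substrate oxidised − cell-mass equivalent = 860.0 − 1.42 × 103.7 = 712.8 kg O₂/d.

R_O ≈ 713 kg O₂/d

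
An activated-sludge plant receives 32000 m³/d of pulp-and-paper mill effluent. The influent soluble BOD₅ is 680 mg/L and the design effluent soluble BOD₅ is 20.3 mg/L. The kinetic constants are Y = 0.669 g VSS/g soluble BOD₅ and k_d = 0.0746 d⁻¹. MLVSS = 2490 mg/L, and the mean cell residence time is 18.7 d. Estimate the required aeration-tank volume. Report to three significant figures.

V ≈ 44300 m³

Rearranging the biomass balance for a CMAS with decay, V = Y·Q·ΔS·θ_c / [X·(1+k_d θ_c)] = 0.669 × 32000 × (680 − 20.3) × 18.7 / [2490 × (1 + 0.0746 × 18.7)] = 2.64×10^8 / 5964 = 44285 m³.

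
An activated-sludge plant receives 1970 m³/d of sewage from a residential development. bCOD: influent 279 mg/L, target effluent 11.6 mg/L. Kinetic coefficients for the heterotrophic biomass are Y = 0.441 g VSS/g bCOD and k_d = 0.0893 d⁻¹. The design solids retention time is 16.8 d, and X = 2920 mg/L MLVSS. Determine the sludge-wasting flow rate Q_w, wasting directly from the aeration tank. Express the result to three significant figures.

Q_w ≈ 31.8 m³/d

From the SRT design equation V = Y Q (S₀−S) θ_c / [X (1 + k_d θ_c)] = 0.441 × 1970 × (279 − 11.6) × 16.8 / [2920 × (1 + 0.0893 × 16.8)] = 3.9×10^6 / 7301 = 534.6 m³.
With mixed-liquor wasting, θ_c = V/Q_w, so Q_w = V/θ_c = 534.6/16.8 = 31.82 m³/d.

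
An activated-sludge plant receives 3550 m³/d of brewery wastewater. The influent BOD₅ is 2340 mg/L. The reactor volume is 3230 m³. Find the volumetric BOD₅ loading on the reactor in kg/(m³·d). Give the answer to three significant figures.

L_v ≈ 2.57 kg BOD₅/(m³·d)

Volumetric loading L_v = Q·S₀ / V = 3550 × 2340 g/m³ / 3230 m³ = 2572 g/(m³·d) = 2.572 kg BOD₅/(m³·d).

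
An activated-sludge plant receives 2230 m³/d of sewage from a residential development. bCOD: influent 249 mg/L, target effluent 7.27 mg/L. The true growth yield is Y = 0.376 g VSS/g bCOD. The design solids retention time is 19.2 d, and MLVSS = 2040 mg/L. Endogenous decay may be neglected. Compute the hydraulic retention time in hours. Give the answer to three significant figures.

V·X = Y·Q·ΔS·θ_c gives V = 0.376 × 2230 × (249 − 7.27) × 19.2 / 2040 = 1908 m³.
HRT = V/Q = 1908 m³ / 2230 m³·d⁻¹ = 0.8554 d × 24 = 20.53 h.

τ ≈ 20.5 h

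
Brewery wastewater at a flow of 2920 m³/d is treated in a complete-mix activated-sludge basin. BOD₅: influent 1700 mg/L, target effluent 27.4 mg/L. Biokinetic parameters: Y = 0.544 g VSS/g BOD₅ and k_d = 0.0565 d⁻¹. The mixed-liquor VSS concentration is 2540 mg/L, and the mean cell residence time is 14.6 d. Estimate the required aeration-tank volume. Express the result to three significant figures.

Rearranging the biomass balance for a CMAS with decay, V = Y·Q·ΔS·θ_c / [X·(1+k_d θ_c)] = 0.544 × 2920 × (1700 − 27.4) × 14.6 / [2540 × (1 + 0.0565 × 14.6)] = 3.88×10^7 / 4635 = 8369 m³.

V ≈ 8370 m³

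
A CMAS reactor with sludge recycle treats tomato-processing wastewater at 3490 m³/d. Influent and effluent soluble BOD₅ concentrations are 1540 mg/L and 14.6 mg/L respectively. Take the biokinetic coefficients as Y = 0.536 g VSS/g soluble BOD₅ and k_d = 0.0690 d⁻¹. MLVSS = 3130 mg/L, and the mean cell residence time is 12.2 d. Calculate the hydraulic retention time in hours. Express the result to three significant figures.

τ ≈ 41.5 h

Rearranging the biomass balance for a CMAS with decay, V = Y·Q·ΔS·θ_c / [X·(1+k_d θ_c)] = 0.536 × 3490 × (1540 − 14.6) × 12.2 / [3130 × (1 + 0.0690 × 12.2)] = 3.48×10^7 / 5765 = 6039 m³.
HRT = V/Q = 6039 m³ / 3490 m³·d⁻¹ = 1.730 d × 24 = 41.53 h.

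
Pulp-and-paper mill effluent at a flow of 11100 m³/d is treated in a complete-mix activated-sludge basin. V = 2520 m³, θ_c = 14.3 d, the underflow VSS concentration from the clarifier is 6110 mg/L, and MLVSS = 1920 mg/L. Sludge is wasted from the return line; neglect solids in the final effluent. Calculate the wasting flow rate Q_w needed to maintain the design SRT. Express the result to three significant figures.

Q_w ≈ 55.4 m³/d

Q_w = (V·X)/(θ_c X_r) = 2520 × 1920 / (14.3 × 6110) = 55.38 m³/d.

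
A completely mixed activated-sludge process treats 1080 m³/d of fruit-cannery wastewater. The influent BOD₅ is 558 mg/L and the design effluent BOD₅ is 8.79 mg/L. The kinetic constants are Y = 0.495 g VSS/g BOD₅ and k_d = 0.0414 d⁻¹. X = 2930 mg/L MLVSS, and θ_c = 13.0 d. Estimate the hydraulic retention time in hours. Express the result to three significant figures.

τ ≈ 18.8 h

Steady-state biomass mass balance: V·X·(1 + k_d·θ_c) = Y·Q·(S₀ − S)·θ_c, so V = 0.495 × 1080 × (558 − 8.79) × 13.0 / [2930 × (1 + 0.0414 × 13.0)] = 3.82×10^6 / 4507 = 846.9 m³.
HRT = V/Q = 846.9 m³ / 1080 m³·d⁻¹ = 0.7842 d × 24 = 18.82 h.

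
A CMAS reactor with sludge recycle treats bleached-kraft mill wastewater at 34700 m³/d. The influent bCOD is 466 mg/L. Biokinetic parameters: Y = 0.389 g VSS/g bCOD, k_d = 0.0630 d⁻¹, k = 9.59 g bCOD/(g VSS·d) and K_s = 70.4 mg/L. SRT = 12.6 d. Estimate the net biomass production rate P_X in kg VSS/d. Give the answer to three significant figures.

Effluent substrate depends only on kinetics and SRT: S = K_s(1 + k_d θ_c) / [θ_c(Yk − k_d) − 1] = 70.4 × (1 + 0.0630 × 12.6) / [12.6 × (0.389 × 9.59 − 0.0630) − 1] = 126.3 / 45.21 = 2.793 mg/L.
Observed yield with endogenous decay: Y_obs = Y / (1 + k_d·θ_c) = 0.389 / (1 + 0.0630 × 12.6) = 0.389 / 1.794 = 0.2169 g VSS/g bCOD.
Substrate removed = Q·(S₀ − S) = 34700 m³/d × (466 − 2.79) g/m³ = 1.61×10^7 g/d = 16073 kg/d.
So the net sludge growth is P_X = 0.2169 × 16073 = 3486 kg VSS/d.

P_X ≈ 3490 kg VSS/d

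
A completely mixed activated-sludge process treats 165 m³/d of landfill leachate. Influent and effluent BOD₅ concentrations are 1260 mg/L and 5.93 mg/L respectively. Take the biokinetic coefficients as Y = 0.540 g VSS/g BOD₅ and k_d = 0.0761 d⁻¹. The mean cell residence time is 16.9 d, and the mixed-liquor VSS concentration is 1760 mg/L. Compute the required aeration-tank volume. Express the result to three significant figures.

V ≈ 469 m³

Rearranging the biomass balance for a CMAS with decay, V = Y·Q·ΔS·θ_c / [X·(1+k_d θ_c)] = 0.540 × 165 × (1260 − 5.93) × 16.9 / [1760 × (1 + 0.0761 × 16.9)] = 1.89×10^6 / 4024 = 469.3 m³.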